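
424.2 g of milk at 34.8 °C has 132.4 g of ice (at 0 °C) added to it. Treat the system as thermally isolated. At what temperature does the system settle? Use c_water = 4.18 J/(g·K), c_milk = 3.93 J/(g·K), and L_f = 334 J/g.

T_f ≈ 6.2 °C

Sum of m c ΔT and latent-heat terms is zero:
melt ice: 132.4·334 = 44222
  meltwater 0→T: 132.4·4.18·T = 553.43 T
  milk cools: 424.2·3.93·(T − 34.8) = 1667.1(T − 34.8)
2220.5 T = 58015 − 44222 = 13794
T ≈ 6.21 °C. Since T > 0 °C, the all-ice-melts assumption holds.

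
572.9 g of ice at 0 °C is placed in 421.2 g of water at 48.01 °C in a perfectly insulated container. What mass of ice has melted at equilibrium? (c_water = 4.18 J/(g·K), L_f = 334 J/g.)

m_melted ≈ 253 g

Heat available from the water dropping to 0 °C: 421.2·4.18·48.01 = 84527 J.
To melt every bit of ice: 572.9·334 = 191349 J.
Since 84527 < 191349 J, not all the ice melts; equilibrium is at 0 °C.
Mass melted = 84527/334 ≈ 253.1 g.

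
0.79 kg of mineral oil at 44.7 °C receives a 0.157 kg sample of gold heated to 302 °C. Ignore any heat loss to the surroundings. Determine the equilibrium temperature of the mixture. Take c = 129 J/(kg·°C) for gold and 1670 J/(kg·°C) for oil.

|Q_gold| = |Q_oil|:
0.157*129*(302 − T) = 0.79*1670*(T − 44.7)
20.25(302 − T) = 1319.3(T − 44.7)
1339.6 T = 65089  ⇒  T ≈ 48.59 °C

T_f ≈ 48.6 °C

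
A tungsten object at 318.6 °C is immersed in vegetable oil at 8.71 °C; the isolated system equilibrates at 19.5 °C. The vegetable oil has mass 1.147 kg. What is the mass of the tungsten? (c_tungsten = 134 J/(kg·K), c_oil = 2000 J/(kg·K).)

m ≈ 0.618 kg

Heat lost by the tungsten = heat gained by the oil:
m·134·(318.6 − 19.5) = 1.147·2000·(19.5 − 8.71)
40079 m = 24752  ⇒  m ≈ 0.6176 kg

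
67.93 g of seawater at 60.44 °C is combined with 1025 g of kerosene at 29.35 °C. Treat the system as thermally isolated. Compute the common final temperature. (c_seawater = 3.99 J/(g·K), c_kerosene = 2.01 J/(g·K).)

Setting the total heat transfer to zero:
67.93·3.99·(T − 60.44) + 1025·2.01·(T − 29.35) = 0
2331.3 T = 76850
T = 76850 / 2331.3 = 33 °C

T_f ≈ 33.0 °C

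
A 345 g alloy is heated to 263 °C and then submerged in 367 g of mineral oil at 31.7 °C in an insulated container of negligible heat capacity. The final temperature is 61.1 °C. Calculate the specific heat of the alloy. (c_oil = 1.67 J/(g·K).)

Net heat exchanged in the isolated system is zero:
345×c×(61.1 − 263) + 367×1.67×(61.1 − 31.7) = 0
-69656 c = -18019
c = -18019/-69656 ≈ 0.2587 J/(g·K)

c ≈ 0.259 J/(g·K)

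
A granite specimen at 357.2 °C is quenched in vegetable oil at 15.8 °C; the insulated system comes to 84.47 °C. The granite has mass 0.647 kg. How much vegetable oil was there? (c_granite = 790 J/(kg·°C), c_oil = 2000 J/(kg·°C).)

m ≈ 1.02 kg

Heat lost by the granite = heat gained by the oil:
0.647×790×(357.2 − 84.47) = m×2000×(84.47 − 15.8)
137340 m = 139400  ⇒  m ≈ 1.015 kg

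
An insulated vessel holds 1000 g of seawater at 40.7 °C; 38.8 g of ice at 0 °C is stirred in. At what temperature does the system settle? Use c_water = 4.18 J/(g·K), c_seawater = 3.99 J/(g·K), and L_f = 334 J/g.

T_f ≈ 36.0 °C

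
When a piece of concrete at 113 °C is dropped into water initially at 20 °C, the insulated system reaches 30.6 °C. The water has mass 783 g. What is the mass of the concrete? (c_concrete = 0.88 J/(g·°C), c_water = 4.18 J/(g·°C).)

m ≈ 478 g

|Q_concrete| = |Q_water|:
m·0.88·(113 − 30.6) = 783·4.18·(30.6 − 20)
72.51 m = 34693  ⇒  m ≈ 478.4 g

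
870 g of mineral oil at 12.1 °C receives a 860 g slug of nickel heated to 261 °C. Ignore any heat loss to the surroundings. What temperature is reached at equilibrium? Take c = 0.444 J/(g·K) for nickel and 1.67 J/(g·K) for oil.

T_f ≈ 63.9 °C

T_f is the heat-capacity-weighted average of the initial temperatures:
T_f = (381.84×261 + 1452.9×12.1) / (381.84 + 1452.9)
    = 117240 / 1834.7 ≈ 63.90 °C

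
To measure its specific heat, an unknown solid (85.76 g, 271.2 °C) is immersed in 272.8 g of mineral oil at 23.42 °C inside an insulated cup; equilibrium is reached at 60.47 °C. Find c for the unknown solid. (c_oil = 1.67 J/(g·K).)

c ≈ 0.934 J/(g·K)

m_s c (T_s − T_f) = m_oil c_oil (T_f − T_0):
85.76·c·(271.2 − 60.47) = 272.8·1.67·(60.47 − 23.42)
18072 c = 16879  ⇒  c ≈ 0.934 J/(g·K)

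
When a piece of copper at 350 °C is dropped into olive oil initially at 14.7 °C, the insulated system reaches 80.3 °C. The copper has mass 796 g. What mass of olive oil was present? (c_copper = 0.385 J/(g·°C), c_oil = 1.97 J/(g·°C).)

Taking heat into each body as positive, Σ m c ΔT = 0:
796×0.385×(80.3 − 350) + m×1.97×(80.3 − 14.7) = 0
129.23 m = 82652
m = 82652/129.23 ≈ 639.6 g

m ≈ 640 g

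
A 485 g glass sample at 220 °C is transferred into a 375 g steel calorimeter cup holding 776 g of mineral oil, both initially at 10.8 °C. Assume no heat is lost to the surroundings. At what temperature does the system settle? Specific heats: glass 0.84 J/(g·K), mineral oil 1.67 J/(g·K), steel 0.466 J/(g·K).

T_f ≈ 56.2 °C

With ΣQ=0 the equilibrium temperature is the m·c-weighted mean:
T_f = (407.4·220 + 1295.9·10.8 + 174.75·10.8) / (407.4 + 1295.9 + 174.75)
    = 105511 / 1878.1 ≈ 56.18 °C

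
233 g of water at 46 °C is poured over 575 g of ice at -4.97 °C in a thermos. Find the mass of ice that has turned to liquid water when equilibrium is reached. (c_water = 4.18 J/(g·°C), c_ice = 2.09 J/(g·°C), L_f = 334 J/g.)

Water can give up m c ΔT = 233×4.18×46 = 44801 J before reaching 0 °C.
Of that, 575×2.09×4.97 = 5972.7 J goes to bring the ice to 0 °C, leaving 38829 J.
To melt every bit of ice: 575×334 = 192050 J.
38829 J < 192050 J, so only part of the ice melts and the system sits at 0 °C.
Mass melted = 38829/334 ≈ 116.3 g.

m_melted ≈ 116 g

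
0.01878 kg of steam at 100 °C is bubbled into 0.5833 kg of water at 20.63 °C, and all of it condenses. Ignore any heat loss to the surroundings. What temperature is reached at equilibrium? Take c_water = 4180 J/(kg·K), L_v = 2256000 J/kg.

Heat gained plus heat lost sum to zero:
steam→water at 100 °C releases m L_v = 0.01878·2256000 = 42368; condensed water 100 °C→T: 78.5(T − 100); water warms: 0.5833·4180·(T − 20.63) = 2438.2(T − 20.63)
2516.7 T = 42368 + 7850 + 50300 = 100518
T ≈ 39.94 °C, under the boiling point, so the assumption holds.

T_f ≈ 39.9 °C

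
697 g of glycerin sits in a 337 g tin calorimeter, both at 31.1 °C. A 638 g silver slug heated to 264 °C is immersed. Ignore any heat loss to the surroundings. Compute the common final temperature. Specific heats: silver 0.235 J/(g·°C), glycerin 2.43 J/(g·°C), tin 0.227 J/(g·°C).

Conservation of energy gives ΣQ = 0:
638*0.235*(T − 264) + 697*2.43*(T − 31.1) + 337*0.227*(T − 31.1) = 0
1920.1 T = 94635
T = 94635/1920.1 ≈ 49.29 °C

T_f ≈ 49.3 °C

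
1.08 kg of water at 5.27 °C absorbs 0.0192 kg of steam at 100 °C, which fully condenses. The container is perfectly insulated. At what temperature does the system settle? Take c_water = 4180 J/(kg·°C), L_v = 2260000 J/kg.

T_f ≈ 16.4 °C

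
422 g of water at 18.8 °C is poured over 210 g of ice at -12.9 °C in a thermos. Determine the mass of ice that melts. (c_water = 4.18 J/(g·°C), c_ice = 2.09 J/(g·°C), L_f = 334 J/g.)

Water can give up m c ΔT = 422·4.18·18.8 = 33162 J before reaching 0 °C.
Of that, 210·2.09·12.9 = 5661.8 J goes to bring the ice to 0 °C, leaving 27501 J.
Fully melting the ice requires m_ice L_f = 210·334 = 70140 J.
27501 J < 70140 J, so only part of the ice melts and the system sits at 0 °C.
Mass melted = 27501/334 ≈ 82.34 g.

m_melted ≈ 82.3 g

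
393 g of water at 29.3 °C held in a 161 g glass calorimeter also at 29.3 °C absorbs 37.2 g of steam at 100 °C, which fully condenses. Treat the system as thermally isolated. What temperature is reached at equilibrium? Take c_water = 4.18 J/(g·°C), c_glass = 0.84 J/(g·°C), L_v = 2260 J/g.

T_f ≈ 78.5 °C

Sum of m c ΔT and latent-heat terms is zero:
condense steam: −37.2·2260 = −84072
  condensed water 100 °C→T: 155.5(T − 100)
  water warms: 393·4.18·(T − 29.3) = 1642.7(T − 29.3)
  glass cup: 161·0.84·(T − 29.3) = 135.24(T − 29.3)
1933.5 T = 84072 + 15550 + 52095 = 151716
T ≈ 78.47 °C (< 100 °C, so full condensation is consistent).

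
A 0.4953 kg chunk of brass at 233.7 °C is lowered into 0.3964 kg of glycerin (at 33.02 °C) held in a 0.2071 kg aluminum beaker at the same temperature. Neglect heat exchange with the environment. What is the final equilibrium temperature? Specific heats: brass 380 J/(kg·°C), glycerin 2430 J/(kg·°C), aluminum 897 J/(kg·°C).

T_f ≈ 61.3 °C

T_f = Σ m_i c_i T_i / Σ m_i c_i:
T_f = (188.21·233.7 + 963.25·33.02 + 185.77·33.02) / (188.21 + 963.25 + 185.77)
    = 81926 / 1337.2 ≈ 61.27 °C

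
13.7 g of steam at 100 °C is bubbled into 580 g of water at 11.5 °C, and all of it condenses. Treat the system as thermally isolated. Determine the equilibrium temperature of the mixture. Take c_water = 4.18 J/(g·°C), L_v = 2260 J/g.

T_f ≈ 26.0 °C

Energy conservation, ΣQ = 0:
steam→water at 100 °C releases m L_v = 13.7·2260 = 30962; condensed water 100 °C→T: 57.27(T − 100); original water: 2424.4(T − 11.5)
2481.7 T = 30962 + 5726.6 + 27881 = 64569
T ≈ 26.02 °C (< 100 °C, so full condensation is consistent).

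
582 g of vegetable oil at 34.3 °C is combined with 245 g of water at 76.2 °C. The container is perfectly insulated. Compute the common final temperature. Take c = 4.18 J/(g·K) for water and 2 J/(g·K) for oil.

T_f ≈ 53.9 °C

|Q_water| = |Q_oil|:
245×4.18×(76.2 − T) = 582×2×(T − 34.3)
1024.1(76.2 − T) = 1164(T − 34.3)
2188.1 T = 117962  ⇒  T ≈ 53.91 °C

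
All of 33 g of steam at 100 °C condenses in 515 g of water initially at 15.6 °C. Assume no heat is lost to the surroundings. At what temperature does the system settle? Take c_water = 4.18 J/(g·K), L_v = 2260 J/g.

T_f ≈ 53.2 °C

Conservation of energy gives ΣQ = 0:
condense steam: −33×2260 = −74580; condensate cools 100→T: 33×4.18×(T − 100) = 137.94(T − 100); original water: 2152.7(T − 15.6)
2290.6 T = 74580 + 13794 + 33582 = 121956
T ≈ 53.24 °C (< 100 °C, so full condensation is consistent).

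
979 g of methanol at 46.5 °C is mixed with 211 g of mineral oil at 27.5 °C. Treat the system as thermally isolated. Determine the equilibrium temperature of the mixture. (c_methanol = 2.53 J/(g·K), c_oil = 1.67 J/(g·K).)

T_f ≈ 44.1 °C

Let T be the final temperature. ΣQ_i = 0:
979×2.53×(T − 46.5) + 211×1.67×(T − 27.5) = 0
2476.9(T − 46.5) + 352.37(T − 27.5) = 0
(2476.9 + 352.37) T = 2476.9×46.5 + 352.37×27.5
T = 124865 / 2829.2 = 44.1 °C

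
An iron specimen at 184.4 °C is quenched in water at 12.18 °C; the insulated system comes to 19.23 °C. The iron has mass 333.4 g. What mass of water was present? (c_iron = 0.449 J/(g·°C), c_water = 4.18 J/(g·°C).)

|Q_iron| = |Q_water|:
333.4×0.449×(184.4 − 19.23) = m×4.18×(19.23 − 12.18)
29.47 m = 24725  ⇒  m ≈ 839 g

m ≈ 839 g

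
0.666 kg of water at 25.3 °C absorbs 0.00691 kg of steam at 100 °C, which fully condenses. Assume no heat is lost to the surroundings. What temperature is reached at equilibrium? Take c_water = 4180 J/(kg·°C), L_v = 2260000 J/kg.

T_f ≈ 31.6 °C

Sum of m c ΔT and latent-heat terms is zero:
latent heat released on condensation: 0.00691×2260000 = 15617
  condensate cools 100→T: 0.00691×4180×(T − 100) = 28.88(T − 100)
  original water: 2783.9(T − 25.3)
2812.8 T = 15617 + 2888.4 + 70432 = 88937
T ≈ 31.62 °C — below 100 °C, confirming all the steam condensed.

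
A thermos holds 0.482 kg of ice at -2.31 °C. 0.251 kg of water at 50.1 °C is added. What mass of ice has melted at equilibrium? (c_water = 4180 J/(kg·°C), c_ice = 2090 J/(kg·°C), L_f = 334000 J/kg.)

m_melted ≈ 0.15 kg

Water can give up m c ΔT = 0.251·4180·50.1 = 52564 J before reaching 0 °C.
Of that, 0.482·2090·2.31 = 2327 J goes to bring the ice to 0 °C, leaving 50237 J.
To melt every bit of ice: 0.482·334000 = 160988 J.
Since 50237 < 160988 J, not all the ice melts; equilibrium is at 0 °C.
m_melted·334000 = 50237  ⇒  m_melted ≈ 0.1504 kg.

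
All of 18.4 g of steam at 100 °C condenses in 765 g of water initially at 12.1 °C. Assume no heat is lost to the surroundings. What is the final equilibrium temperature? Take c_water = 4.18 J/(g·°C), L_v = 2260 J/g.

T_f ≈ 26.9 °C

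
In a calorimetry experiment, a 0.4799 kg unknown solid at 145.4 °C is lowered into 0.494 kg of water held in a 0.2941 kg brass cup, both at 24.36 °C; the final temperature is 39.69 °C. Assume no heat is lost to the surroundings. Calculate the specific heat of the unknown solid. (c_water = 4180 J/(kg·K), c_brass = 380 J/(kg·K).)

c ≈ 658 J/(kg·K)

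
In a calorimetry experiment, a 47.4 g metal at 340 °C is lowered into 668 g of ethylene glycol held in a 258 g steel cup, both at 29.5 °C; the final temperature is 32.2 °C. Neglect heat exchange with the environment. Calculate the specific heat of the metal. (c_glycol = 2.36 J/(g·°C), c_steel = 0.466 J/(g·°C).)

Net heat exchanged in the isolated system is zero:
47.4·c·(32.2 − 340) + 668·2.36·(32.2 − 29.5) + 258·0.466·(32.2 − 29.5) = 0
-14590 c = -4581.1
c = -4581.1/-14590 ≈ 0.314 J/(g·°C)

c ≈ 0.314 J/(g·°C)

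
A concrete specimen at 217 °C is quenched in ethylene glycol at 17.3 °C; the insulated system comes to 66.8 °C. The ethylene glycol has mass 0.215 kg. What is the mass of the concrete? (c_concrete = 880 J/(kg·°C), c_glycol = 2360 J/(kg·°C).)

m ≈ 0.19 kg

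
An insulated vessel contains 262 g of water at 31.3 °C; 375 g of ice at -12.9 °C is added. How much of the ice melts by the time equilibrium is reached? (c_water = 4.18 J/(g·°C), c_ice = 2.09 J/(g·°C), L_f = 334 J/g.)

Cooling the water to 0 °C releases 262×4.18×31.3 = 34279 J.
Warming the ice to 0 °C takes 375×2.09×12.9 = 10110 J, leaving 24168 J for melting.
Fully melting the ice requires m_ice L_f = 375×334 = 125250 J.
Since 24168 < 125250 J, not all the ice melts; equilibrium is at 0 °C.
m_melted×334 = 24168  ⇒  m_melted ≈ 72.36 g.

m_melted ≈ 72.4 g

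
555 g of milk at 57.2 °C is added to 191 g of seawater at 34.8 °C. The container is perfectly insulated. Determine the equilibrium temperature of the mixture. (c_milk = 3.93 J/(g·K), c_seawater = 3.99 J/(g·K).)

T_f ≈ 51.4 °C

T_f = Σ m_i c_i T_i / Σ m_i c_i:
T_f = (2181.2·57.2 + 762.09·34.8) / (2181.2 + 762.09)
    = 151283 / 2943.2 ≈ 51.40 °C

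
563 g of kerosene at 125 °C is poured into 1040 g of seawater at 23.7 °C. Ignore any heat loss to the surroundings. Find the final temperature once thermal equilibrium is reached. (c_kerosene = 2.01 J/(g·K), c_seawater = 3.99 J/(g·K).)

T_f ≈ 45.4 °C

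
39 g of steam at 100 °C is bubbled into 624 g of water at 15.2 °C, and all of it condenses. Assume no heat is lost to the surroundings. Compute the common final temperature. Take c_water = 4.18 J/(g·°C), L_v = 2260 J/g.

T_f ≈ 52.0 °C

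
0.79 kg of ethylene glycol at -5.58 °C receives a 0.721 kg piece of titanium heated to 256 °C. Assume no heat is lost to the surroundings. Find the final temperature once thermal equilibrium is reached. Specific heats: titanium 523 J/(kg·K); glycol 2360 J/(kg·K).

|Q_titanium| = |Q_glycol|:
0.721×523×(256 − T) = 0.79×2360×(T − (-5.58))
377.08(256 − T) = 1864.4(T − (-5.58))
2241.5 T = 86130  ⇒  T ≈ 38.43 °C

T_f ≈ 38.4 °C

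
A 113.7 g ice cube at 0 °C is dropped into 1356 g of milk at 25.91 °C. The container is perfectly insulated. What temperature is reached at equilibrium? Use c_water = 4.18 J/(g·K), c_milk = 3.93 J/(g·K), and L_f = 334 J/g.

Sum of m c ΔT and latent-heat terms is zero:
melt ice: 113.7×334 = 37976; meltwater 0→T: 113.7×4.18×T = 475.27 T; milk: 5329.1(T − 25.91)
5804.3 T = 138076 − 37976 = 100101
T ≈ 17.25 °C (positive, so assuming full melt was valid).

T_f ≈ 17.2 °C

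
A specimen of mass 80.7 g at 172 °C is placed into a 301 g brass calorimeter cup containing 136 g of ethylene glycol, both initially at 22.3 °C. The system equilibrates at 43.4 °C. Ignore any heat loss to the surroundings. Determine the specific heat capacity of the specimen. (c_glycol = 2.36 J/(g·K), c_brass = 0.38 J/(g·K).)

c ≈ 0.885 J/(g·K)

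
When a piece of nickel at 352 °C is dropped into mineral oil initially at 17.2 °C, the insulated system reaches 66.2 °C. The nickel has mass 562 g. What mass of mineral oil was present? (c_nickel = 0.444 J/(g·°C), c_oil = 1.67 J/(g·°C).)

m ≈ 872 g

|Q_nickel| = |Q_oil|:
562×0.444×(352 − 66.2) = m×1.67×(66.2 − 17.2)
81.83 m = 71315  ⇒  m ≈ 871.5 g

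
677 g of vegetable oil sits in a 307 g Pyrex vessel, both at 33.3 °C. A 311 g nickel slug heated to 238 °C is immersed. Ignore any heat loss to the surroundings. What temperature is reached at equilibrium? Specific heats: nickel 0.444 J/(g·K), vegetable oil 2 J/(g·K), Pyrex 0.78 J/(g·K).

T_f ≈ 49.6 °C

Setting the total heat transfer to zero:
311×0.444×(T − 238) + 677×2×(T − 33.3) + 307×0.78×(T − 33.3) = 0
1731.5 T = 85926
T = 85926/1731.5 ≈ 49.62 °C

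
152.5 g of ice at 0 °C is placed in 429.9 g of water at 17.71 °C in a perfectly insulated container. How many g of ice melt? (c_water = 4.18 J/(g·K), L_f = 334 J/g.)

Water can give up m c ΔT = 429.9×4.18×17.71 = 31825 J before reaching 0 °C.
Melting all 152.5 g of ice would need 152.5×334 = 50935 J.
That's not enough to melt it all — equilibrium is at 0 °C with ice remaining.
m_melted×334 = 31825  ⇒  m_melted ≈ 95.28 g.

m_melted ≈ 95.3 g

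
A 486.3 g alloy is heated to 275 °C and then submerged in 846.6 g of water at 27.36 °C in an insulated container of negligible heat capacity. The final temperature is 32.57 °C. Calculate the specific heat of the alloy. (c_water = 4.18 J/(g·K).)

c ≈ 0.156 J/(g·K)

m_s c (T_s − T_f) = m_water c_water (T_f − T_0):
486.3×c×(275 − 32.57) = 846.6×4.18×(32.57 − 27.36)
117894 c = 18437  ⇒  c ≈ 0.1564 J/(g·K)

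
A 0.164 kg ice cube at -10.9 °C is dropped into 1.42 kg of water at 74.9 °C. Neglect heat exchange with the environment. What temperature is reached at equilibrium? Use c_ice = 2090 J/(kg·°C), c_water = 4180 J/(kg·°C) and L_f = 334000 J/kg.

T_f ≈ 58.3 °C

Energy conservation, ΣQ = 0:
warm ice to 0 °C: 0.164·2090·(0 − (-10.9)) = 3736.1; latent heat to melt: 0.164·334000 = 54776; meltwater 0→T: 0.164·4180·T = 685.52 T; water cools: 1.42·4180·(T − 74.9) = 5935.6(T − 74.9)
6621.1 T = 444576 − 58512 = 386064
T ≈ 58.31 °C. Since T > 0 °C, the all-ice-melts assumption holds.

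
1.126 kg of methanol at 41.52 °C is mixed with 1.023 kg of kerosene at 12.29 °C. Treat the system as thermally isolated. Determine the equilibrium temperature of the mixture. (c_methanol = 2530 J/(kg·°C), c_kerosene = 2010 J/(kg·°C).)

T_f = Σ m_i c_i T_i / Σ m_i c_i:
T_f = (2848.8×41.52 + 2056.2×12.29) / (2848.8 + 2056.2)
    = 143552 / 4905 ≈ 29.27 °C

T_f ≈ 29.3 °C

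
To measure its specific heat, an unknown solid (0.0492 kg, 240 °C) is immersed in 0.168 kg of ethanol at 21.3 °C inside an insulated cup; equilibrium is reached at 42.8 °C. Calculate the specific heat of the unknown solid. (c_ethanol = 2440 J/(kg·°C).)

m_s c (T_s − T_f) = m_ethanol c_ethanol (T_f − T_0):
0.0492×c×(240 − 42.8) = 0.168×2440×(42.8 − 21.3)
9.702 c = 8813.3  ⇒  c ≈ 908.4 J/(kg·°C)

c ≈ 908 J/(kg·°C)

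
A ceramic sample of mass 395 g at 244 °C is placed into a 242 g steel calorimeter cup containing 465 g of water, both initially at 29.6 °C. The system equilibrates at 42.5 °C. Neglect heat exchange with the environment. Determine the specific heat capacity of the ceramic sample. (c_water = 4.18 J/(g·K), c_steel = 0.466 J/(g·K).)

Conservation of energy gives ΣQ = 0:
395·c·(42.5 − 244) + 465·4.18·(42.5 − 29.6) + 242·0.466·(42.5 − 29.6) = 0
-79592 c = -26528
c = -26528/-79592 ≈ 0.3333 J/(g·K)

c ≈ 0.333 J/(g·K)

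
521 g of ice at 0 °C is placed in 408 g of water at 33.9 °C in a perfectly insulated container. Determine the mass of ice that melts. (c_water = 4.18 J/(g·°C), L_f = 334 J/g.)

Heat available from the water dropping to 0 °C: 408×4.18×33.9 = 57814 J.
Fully melting the ice requires m_ice L_f = 521×334 = 174014 J.
Since 57814 < 174014 J, not all the ice melts; equilibrium is at 0 °C.
m_melt = 57814 / L_f = 173.1 g.

m_melted ≈ 173 g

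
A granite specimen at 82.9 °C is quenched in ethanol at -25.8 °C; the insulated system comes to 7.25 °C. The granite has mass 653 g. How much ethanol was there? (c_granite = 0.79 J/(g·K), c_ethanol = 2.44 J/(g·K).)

m ≈ 484 g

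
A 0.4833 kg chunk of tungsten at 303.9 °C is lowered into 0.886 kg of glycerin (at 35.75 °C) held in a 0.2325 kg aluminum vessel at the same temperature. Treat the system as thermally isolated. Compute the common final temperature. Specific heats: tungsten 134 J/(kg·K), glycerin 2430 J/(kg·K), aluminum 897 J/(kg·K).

Conservation of energy gives ΣQ = 0:
0.4833*134*(T − 303.9) + 0.886*2430*(T − 35.75) + 0.2325*897*(T − 35.75) = 0
2426.3 T = 104106
T = 104106 / 2426.3 = 42.9 °C

T_f ≈ 42.9 °C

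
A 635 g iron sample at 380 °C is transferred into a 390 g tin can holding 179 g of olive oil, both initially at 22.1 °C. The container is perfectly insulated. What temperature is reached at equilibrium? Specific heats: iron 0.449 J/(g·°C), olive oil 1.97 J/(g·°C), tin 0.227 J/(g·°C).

Taking heat into each body as positive, Σ m c ΔT = 0:
635·0.449·(T − 380) + 179·1.97·(T − 22.1) + 390·0.227·(T − 22.1) = 0
726.27 T = 118093
T = 118093/726.27 ≈ 162.60 °C

T_f ≈ 162.6 °C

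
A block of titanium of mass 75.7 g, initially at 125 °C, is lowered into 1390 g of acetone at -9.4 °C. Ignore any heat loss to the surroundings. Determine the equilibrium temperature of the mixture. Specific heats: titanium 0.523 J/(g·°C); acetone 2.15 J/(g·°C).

T_f = Σ m_i c_i T_i / Σ m_i c_i:
T_f = (39.59·125 + 2988.5·(-9.4)) / (39.59 + 2988.5)
    = -23143 / 3028.1 ≈ -7.64 °C

T_f ≈ -7.6 °C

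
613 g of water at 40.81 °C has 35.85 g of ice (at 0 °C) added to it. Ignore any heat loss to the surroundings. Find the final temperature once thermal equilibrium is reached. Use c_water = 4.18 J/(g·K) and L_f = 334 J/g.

Heat gained plus heat lost sum to zero:
latent heat to melt: 35.85×334 = 11974; warm the meltwater: 149.85 T; water cools: 613×4.18×(T − 40.81) = 2562.3(T − 40.81)
2712.2 T = 104569 − 11974 = 92595
T ≈ 34.14 °C — above 0 °C, consistent with complete melting.

T_f ≈ 34.1 °C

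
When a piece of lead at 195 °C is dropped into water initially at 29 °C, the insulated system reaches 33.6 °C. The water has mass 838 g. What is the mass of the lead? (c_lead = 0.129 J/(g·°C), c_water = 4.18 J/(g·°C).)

Heat lost by the lead = heat gained by the water:
m·0.129·(195 − 33.6) = 838·4.18·(33.6 − 29)
20.82 m = 16113  ⇒  m ≈ 773.9 g

m ≈ 774 g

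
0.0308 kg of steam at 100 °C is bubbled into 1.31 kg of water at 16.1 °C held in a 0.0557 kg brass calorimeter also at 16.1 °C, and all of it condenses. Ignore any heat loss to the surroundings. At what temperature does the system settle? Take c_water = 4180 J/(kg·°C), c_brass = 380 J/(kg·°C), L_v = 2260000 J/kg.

T_f ≈ 30.4 °C

Energy balance with sensible and latent terms:
steam→water at 100 °C releases m L_v = 0.0308×2260000 = 69608; condensed water 100 °C→T: 128.74(T − 100); water warms: 1.31×4180×(T − 16.1) = 5475.8(T − 16.1); brass cup: 0.0557×380×(T − 16.1) = 21.17(T − 16.1)
5625.7 T = 69608 + 12874 + 88501 = 170984
T ≈ 30.39 °C, under the boiling point, so the assumption holds.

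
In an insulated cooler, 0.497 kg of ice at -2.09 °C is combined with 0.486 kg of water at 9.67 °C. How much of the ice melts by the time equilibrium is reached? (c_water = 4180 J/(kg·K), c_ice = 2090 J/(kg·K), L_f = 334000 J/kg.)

m_melted ≈ 0.0523 kg

Water can give up m c ΔT = 0.486×4180×9.67 = 19644 J before reaching 0 °C.
Warming the ice to 0 °C takes 0.497×2090×2.09 = 2170.9 J, leaving 17473 J for melting.
Fully melting the ice requires m_ice L_f = 0.497×334000 = 165998 J.
That's not enough to melt it all — equilibrium is at 0 °C with ice remaining.
m_melt = 17473 / L_f = 0.05232 kg.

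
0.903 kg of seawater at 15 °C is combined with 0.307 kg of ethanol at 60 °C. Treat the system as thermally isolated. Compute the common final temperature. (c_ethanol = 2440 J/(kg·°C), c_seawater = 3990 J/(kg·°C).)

Net heat exchanged in the isolated system is zero:
0.307·2440·(T − 60) + 0.903·3990·(T − 15) = 0
749.08(T − 60) + 3603(T − 15) = 0
4352.1 T = 98989
T ≈ 22.75 °C

T_f ≈ 22.7 °C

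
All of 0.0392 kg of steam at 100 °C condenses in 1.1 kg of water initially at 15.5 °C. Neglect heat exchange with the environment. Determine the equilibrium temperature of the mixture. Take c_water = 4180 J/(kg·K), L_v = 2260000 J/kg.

T_f ≈ 37.0 °C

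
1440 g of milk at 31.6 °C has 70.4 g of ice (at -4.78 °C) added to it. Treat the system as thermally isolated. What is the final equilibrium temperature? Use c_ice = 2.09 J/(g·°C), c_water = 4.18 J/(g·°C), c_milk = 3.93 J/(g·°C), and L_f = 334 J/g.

T_f ≈ 26.0 °C

Net heat exchanged in the isolated system is zero:
warm ice to 0 °C: 70.4·2.09·(0 − (-4.78)) = 703.31; melt ice: 70.4·334 = 23514; warm the meltwater: 294.27 T; milk cools: 1440·3.93·(T − 31.6) = 5659.2(T − 31.6)
5953.5 T = 178831 − 24217 = 154614
T ≈ 25.97 °C — above 0 °C, consistent with complete melting.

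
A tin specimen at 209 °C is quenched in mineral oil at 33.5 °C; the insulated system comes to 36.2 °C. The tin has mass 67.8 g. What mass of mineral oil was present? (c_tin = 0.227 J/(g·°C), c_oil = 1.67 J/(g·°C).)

m ≈ 590 g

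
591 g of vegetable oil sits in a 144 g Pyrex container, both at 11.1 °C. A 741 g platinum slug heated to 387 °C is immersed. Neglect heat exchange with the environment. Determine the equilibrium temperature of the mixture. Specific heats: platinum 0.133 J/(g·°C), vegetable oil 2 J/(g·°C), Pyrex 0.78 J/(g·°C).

Let T be the final temperature. ΣQ_i = 0:
741*0.133*(T − 387) + 591*2*(T − 11.1) + 144*0.78*(T − 11.1) = 0
98.55(T − 387) + 1182(T − 11.1) + 112.32(T − 11.1) = 0
1392.9 T = 52507
T ≈ 37.70 °C

T_f ≈ 37.7 °C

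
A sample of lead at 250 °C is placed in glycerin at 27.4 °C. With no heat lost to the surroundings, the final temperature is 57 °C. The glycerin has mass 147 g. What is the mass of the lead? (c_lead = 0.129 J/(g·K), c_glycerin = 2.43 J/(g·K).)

Heat lost by the lead = heat gained by the glycerin:
m·0.129·(250 − 57) = 147·2.43·(57 − 27.4)
24.9 m = 10573  ⇒  m ≈ 424.7 g

m ≈ 425 g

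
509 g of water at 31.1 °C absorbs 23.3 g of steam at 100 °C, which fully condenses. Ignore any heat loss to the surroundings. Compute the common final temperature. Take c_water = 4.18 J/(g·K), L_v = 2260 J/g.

T_f ≈ 57.8 °C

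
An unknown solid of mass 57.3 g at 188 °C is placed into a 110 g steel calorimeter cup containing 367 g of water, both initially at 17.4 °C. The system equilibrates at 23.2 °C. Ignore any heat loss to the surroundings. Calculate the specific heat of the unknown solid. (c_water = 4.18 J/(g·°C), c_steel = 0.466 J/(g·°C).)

Energy conservation, ΣQ = 0:
57.3×c×(23.2 − 188) + 367×4.18×(23.2 − 17.4) + 110×0.466×(23.2 − 17.4) = 0
-9443 c = -9194.9
c = -9194.9/-9443 ≈ 0.9737 J/(g·°C)

c ≈ 0.974 J/(g·°C)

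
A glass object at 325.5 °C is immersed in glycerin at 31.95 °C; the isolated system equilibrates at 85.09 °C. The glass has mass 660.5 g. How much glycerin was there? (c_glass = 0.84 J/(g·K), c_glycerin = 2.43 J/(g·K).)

m ≈ 1030 g

Heat lost by the glass = heat gained by the glycerin:
660.5×0.84×(325.5 − 85.09) = m×2.43×(85.09 − 31.95)
129.13 m = 133384  ⇒  m ≈ 1033 g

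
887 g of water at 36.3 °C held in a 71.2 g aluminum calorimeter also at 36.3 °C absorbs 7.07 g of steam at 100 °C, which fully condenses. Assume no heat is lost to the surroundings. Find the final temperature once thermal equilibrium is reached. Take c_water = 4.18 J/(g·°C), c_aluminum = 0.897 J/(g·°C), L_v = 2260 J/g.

T_f ≈ 41.0 °C

Energy balance with sensible and latent terms:
latent heat released on condensation: 7.07·2260 = 15978
  condensate cools 100→T: 7.07·4.18·(T − 100) = 29.55(T − 100)
  original water: 3707.7(T − 36.3)
  aluminum cup: 71.2·0.897·(T − 36.3) = 63.87(T − 36.3)
3801.1 T = 15978 + 2955.3 + 136906 = 155840
T ≈ 41.00 °C (< 100 °C, so full condensation is consistent).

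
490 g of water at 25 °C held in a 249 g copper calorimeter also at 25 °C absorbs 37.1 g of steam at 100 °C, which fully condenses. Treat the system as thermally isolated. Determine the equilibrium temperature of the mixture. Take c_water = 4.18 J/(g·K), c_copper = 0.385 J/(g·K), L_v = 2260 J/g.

T_f ≈ 66.5 °C

Net heat exchanged in the isolated system is zero:
steam→water at 100 °C releases m L_v = 37.1×2260 = 83846
  condensate cools 100→T: 37.1×4.18×(T − 100) = 155.08(T − 100)
  water warms: 490×4.18×(T − 25) = 2048.2(T − 25)
  copper cup: 249×0.385×(T − 25) = 95.87(T − 25)
2299.1 T = 83846 + 15508 + 53602 = 152955
T ≈ 66.53 °C — below 100 °C, confirming all the steam condensed.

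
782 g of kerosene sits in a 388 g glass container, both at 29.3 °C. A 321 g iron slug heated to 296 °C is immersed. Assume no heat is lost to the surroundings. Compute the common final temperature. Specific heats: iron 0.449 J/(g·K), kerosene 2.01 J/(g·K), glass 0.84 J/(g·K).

T_f ≈ 48.1 °C

Energy conservation, ΣQ = 0:
321×0.449×(T − 296) + 782×2.01×(T − 29.3) + 388×0.84×(T − 29.3) = 0
2041.9 T = 98266
T = 98266/2041.9 ≈ 48.13 °C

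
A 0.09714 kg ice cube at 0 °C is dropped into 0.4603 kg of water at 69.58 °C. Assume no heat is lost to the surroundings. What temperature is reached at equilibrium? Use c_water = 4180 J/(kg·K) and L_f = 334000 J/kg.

Net heat exchanged in the isolated system is zero:
latent heat to melt: 0.09714·334000 = 32445; meltwater 0→T: 0.09714·4180·T = 406.05 T; water cools: 0.4603·4180·(T − 69.58) = 1924.1(T − 69.58)
2330.1 T = 133876 − 32445 = 101431
T ≈ 43.53 °C — above 0 °C, consistent with complete melting.

T_f ≈ 43.5 °C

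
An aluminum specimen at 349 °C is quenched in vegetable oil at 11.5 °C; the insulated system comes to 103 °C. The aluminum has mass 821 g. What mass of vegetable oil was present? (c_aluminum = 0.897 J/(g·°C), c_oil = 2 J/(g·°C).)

Heat lost by the aluminum = heat gained by the oil:
821×0.897×(349 − 103) = m×2×(103 − 11.5)
183 m = 181164  ⇒  m ≈ 990 g

m ≈ 990 g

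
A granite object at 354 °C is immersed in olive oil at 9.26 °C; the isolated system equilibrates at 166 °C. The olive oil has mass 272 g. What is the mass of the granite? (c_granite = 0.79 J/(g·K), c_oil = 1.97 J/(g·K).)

m ≈ 565 g

|Q_granite| = |Q_oil|:
m·0.79·(354 − 166) = 272·1.97·(166 − 9.26)
148.52 m = 83988  ⇒  m ≈ 565.5 g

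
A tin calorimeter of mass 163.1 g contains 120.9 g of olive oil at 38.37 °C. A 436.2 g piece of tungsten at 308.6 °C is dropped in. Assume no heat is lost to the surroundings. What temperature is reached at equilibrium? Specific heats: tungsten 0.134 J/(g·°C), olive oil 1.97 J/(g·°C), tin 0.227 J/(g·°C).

T_f = Σ m_i c_i T_i / Σ m_i c_i:
T_f = (58.45*308.6 + 238.17*38.37 + 37.02*38.37) / (58.45 + 238.17 + 37.02)
    = 28597 / 333.65 ≈ 85.71 °C

T_f ≈ 85.7 °C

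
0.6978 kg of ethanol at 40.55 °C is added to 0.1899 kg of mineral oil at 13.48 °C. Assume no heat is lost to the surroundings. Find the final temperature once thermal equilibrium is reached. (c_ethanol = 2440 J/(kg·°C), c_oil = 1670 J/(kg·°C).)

T_f ≈ 36.3 °C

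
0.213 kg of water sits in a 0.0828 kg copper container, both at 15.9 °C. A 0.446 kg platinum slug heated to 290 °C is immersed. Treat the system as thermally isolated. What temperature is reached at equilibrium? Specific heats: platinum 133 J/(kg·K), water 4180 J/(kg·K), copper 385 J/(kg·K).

T_f ≈ 32.5 °C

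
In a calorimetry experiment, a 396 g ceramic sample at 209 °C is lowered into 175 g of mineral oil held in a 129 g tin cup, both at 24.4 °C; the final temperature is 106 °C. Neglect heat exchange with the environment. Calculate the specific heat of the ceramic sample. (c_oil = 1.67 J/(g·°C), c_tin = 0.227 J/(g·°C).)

c ≈ 0.643 J/(g·°C)

Conservation of energy gives ΣQ = 0:
396·c·(106 − 209) + 175·1.67·(106 − 24.4) + 129·0.227·(106 − 24.4) = 0
-40788 c = -26237
c = -26237/-40788 ≈ 0.6433 J/(g·°C)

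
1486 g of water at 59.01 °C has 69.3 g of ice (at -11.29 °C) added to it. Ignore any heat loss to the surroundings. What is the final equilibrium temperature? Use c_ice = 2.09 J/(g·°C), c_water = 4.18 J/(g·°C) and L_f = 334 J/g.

Heat gained plus heat lost sum to zero:
ice -11.29→0 °C: 69.3·2.09·11.29 = 1635.2; latent heat to melt: 69.3·334 = 23146; warm the meltwater: 289.67 T; water cools: 1486·4.18·(T − 59.01) = 6211.5(T − 59.01)
6501.2 T = 366539 − 24781 = 341758
T ≈ 52.57 °C. Since T > 0 °C, the all-ice-melts assumption holds.

T_f ≈ 52.6 °C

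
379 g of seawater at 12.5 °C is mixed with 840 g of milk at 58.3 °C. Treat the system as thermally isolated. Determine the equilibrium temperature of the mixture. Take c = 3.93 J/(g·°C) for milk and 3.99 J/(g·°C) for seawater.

T_f ≈ 43.9 °C

With ΣQ=0 the equilibrium temperature is the m·c-weighted mean:
T_f = (3301.2*58.3 + 1512.2*12.5) / (3301.2 + 1512.2)
    = 211363 / 4813.4 ≈ 43.91 °C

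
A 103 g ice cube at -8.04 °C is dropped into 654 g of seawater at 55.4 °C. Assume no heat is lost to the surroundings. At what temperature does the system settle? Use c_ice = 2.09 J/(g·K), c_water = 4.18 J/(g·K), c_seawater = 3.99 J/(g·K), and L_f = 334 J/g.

Energy conservation, ΣQ = 0:
warm ice to 0 °C: 103·2.09·(0 − (-8.04)) = 1730.8
  fusion: m_ice L_f = 103·334 = 34402
  warm the meltwater: 430.54 T
  seawater cools: 654·3.99·(T − 55.4) = 2609.5(T − 55.4)
3040 T = 144564 − 36133 = 108431
T ≈ 35.67 °C. Since T > 0 °C, the all-ice-melts assumption holds.

T_f ≈ 35.7 °C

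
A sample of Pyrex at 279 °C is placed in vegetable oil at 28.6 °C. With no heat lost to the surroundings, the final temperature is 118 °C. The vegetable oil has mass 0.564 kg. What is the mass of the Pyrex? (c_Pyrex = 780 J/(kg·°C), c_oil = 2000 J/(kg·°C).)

m ≈ 0.803 kg

Heat gained plus heat lost sum to zero:
m·780·(118 − 279) + 0.564·2000·(118 − 28.6) = 0
-125580 m = -100843
m = -100843/-125580 ≈ 0.803 kg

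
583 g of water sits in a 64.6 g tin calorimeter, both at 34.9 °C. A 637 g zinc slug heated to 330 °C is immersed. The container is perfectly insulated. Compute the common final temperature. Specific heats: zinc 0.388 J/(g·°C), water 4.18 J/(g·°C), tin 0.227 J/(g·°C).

Conservation of energy gives ΣQ = 0:
637·0.388·(T − 330) + 583·4.18·(T − 34.9) + 64.6·0.227·(T − 34.9) = 0
(247.16 + 2436.9 + 14.66) T = 247.16·330 + 2436.9·34.9 + 14.66·34.9
T = 167122 / 2698.8 = 61.9 °C

T_f ≈ 61.9 °C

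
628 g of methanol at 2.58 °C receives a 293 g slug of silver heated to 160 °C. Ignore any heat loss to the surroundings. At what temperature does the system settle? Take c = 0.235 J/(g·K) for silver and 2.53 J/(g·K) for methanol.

Setting the total heat transfer to zero:
293·0.235·(T − 160) + 628·2.53·(T − 2.58) = 0
68.85(T − 160) + 1588.8(T − 2.58) = 0
(68.85 + 1588.8) T = 68.85·160 + 1588.8·2.58
T = 15116/1657.7 ≈ 9.12 °C

T_f ≈ 9.1 °C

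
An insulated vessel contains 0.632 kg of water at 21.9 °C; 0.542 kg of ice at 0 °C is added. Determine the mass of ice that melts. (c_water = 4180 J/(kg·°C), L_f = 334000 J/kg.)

m_melted ≈ 0.173 kg

Cooling the water to 0 °C releases 0.632·4180·21.9 = 57855 J.
Fully melting the ice requires m_ice L_f = 0.542·334000 = 181028 J.
Since 57855 < 181028 J, not all the ice melts; equilibrium is at 0 °C.
m_melt = 57855 / L_f = 0.1732 kg.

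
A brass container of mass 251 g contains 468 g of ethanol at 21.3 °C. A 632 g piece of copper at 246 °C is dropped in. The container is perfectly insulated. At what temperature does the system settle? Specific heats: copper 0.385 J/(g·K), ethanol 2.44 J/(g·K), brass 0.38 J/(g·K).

T_f ≈ 58.2 °C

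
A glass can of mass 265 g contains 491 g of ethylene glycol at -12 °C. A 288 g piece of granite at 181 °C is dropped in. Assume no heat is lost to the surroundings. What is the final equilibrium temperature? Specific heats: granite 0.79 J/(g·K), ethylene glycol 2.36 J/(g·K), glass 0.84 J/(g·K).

T_f = Σ m_i c_i T_i / Σ m_i c_i:
T_f = (227.52*181 + 1158.8*(-12) + 222.6*(-12)) / (227.52 + 1158.8 + 222.6)
    = 24605 / 1608.9 ≈ 15.29 °C

T_f ≈ 15.3 °C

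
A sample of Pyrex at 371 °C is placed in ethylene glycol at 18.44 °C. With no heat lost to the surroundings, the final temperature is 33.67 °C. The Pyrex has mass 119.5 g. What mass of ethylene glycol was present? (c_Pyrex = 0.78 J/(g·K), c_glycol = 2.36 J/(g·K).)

m ≈ 875 g

Conservation of energy gives ΣQ = 0:
119.5·0.78·(33.67 − 371) + m·2.36·(33.67 − 18.44) = 0
35.94 m = 31443
m = 31443/35.94 ≈ 874.8 g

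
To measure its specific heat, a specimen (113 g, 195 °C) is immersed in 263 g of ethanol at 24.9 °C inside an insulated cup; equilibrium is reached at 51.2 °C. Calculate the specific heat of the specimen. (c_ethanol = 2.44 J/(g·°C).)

Heat lost by the specimen = heat gained by the ethanol:
113·c·(195 − 51.2) = 263·2.44·(51.2 − 24.9)
16249 c = 16877  ⇒  c ≈ 1.039 J/(g·°C)

c ≈ 1.04 J/(g·°C)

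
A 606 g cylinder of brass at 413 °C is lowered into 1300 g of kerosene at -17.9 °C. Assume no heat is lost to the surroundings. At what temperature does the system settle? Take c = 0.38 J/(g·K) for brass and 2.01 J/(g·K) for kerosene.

Taking heat into each body as positive, Σ m c ΔT = 0:
606*0.38*(T − 413) + 1300*2.01*(T − (-17.9)) = 0
2843.3 T = 48333
T ≈ 17.00 °C

T_f ≈ 17.0 °C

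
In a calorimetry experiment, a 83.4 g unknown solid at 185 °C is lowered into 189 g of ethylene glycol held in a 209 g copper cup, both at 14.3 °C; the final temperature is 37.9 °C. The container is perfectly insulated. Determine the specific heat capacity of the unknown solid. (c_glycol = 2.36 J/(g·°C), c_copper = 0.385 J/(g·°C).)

c ≈ 1.01 J/(g·°C)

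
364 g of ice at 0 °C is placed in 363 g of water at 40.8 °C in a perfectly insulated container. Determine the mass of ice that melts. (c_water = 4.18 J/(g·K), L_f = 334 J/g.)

m_melted ≈ 185 g

Heat available from the water dropping to 0 °C: 363·4.18·40.8 = 61907 J.
Fully melting the ice requires m_ice L_f = 364·334 = 121576 J.
Since 61907 < 121576 J, not all the ice melts; equilibrium is at 0 °C.
m_melt = 61907 / L_f = 185.4 g.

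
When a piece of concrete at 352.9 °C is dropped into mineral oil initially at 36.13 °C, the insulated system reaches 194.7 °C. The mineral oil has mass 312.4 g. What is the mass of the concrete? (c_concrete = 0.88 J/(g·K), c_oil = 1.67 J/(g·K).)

Let T be the final temperature. ΣQ_i = 0:
m×0.88×(194.7 − 352.9) + 312.4×1.67×(194.7 − 36.13) = 0
-139.22 m = -82727
m = -82727/-139.22 ≈ 594.2 g

m ≈ 594 g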